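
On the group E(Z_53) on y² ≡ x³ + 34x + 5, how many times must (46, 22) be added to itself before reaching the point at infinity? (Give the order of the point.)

2P: tangent at (46, 22): λ = (3·46² + 34)/(2·22) ≡ 22/44. 44⁻¹ ≡ 47 (mod 53), so λ ≡ 22·47 ≡ 27.
  x = λ² - 46 - 46 = 729 - 92 ≡ 1; y = λ·(46 - 1) - 22 ≡ 27. → (1, 27)
3P: (1, 27) + (46, 22). λ = (22 - 27)/(46 - 1) ≡ 48/45 mod 53. 45⁻¹ ≡ 33 (mod 53), so λ ≡ 47.
  x = λ² - 1 - 46 = 2209 - 47 ≡ 42; y = λ·(1 - 42) - 27 ≡ 7. → (42, 7)
4P: (42, 7) + (46, 22). λ = (22 - 7)/(46 - 42) ≡ 15/4 mod 53. 4⁻¹ ≡ 40 (mod 53), so λ ≡ 17.
  x = λ² - 42 - 46 = 289 - 88 ≡ 42; y = λ·(42 - 42) - 7 ≡ 46. → (42, 46)
5P: (42, 46) + (46, 22). λ = (22 - 46)/(46 - 42) ≡ 29/4 mod 53. 4⁻¹ ≡ 40 (mod 53) since 4·40 = 160 ≡ 1, so λ ≡ 47.
  x = λ² - 42 - 46 = 2209 - 88 ≡ 1; y = λ·(42 - 1) - 46 ≡ 26. → (1, 26)
6P: (1, 26) + (46, 22). λ = (22 - 26)/(46 - 1) ≡ 49/45 mod 53. 45⁻¹ ≡ 33 (mod 53), so λ ≡ 27.
  x = λ² - 1 - 46 = 729 - 47 ≡ 46; y = λ·(1 - 46) - 26 ≡ 31. → (46, 31)
7P: (46, 31) + (46, 22): same x and y₁ ≡ -y₂, so the sum is the point at infinity.
7P = the point at infinity, so the order is 7.

7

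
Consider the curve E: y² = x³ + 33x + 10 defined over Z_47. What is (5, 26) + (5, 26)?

tangent at (5, 26): λ = (3·5² + 33)/(2·26) ≡ 14/5. 5⁻¹ ≡ 19 (mod 47) since 5·19 = 95 ≡ 1, so λ ≡ 14·19 ≡ 31.
  x = λ² - 5 - 5 = 961 - 10 ≡ 11; y = λ·(5 - 11) - 26 ≡ 23. → (11, 23)

(11, 23)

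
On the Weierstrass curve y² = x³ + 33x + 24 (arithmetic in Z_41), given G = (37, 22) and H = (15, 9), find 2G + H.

First 2G:
Repeated addition: build up to 2G.
2G: tangent at (37, 22): λ = (3·37² + 33)/(2·22) ≡ 40/3. 3⁻¹ ≡ 14 (mod 41), so λ ≡ 40·14 ≡ 27.
  x = λ² - 37 - 37 = 729 - 74 ≡ 40; y = λ·(37 - 40) - 22 ≡ 20. → (40, 20)
2G = (40, 20).
Finally 2G + H:
(40, 20) + (15, 9). λ = (9 - 20)/(15 - 40) ≡ 30/16 mod 41. 16⁻¹ ≡ 18 (mod 41), so λ ≡ 7.
  x = λ² - 40 - 15 = 49 - 55 ≡ 35; y = λ·(40 - 35) - 20 ≡ 15. → (35, 15)

(35, 15)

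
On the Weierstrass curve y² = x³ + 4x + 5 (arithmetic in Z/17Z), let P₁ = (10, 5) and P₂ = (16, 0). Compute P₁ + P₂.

(10, 5) + (16, 0). λ = (0 - 5)/(16 - 10) ≡ 12/6 mod 17. 6⁻¹ ≡ 3 (mod 17), so λ ≡ 2.
  x = λ² - 10 - 16 = 4 - 26 ≡ 12; y = λ·(10 - 12) - 5 ≡ 8. → (12, 8)

(12, 8)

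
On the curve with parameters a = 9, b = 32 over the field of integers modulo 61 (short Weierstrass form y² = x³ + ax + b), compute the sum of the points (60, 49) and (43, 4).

(3, 5)

(60, 49) + (43, 4). λ = (4 - 49)/(43 - 60) ≡ 16/44 mod 61. 44⁻¹ ≡ 43 (mod 61), so λ ≡ 17.
  x = λ² - 60 - 43 = 289 - 103 ≡ 3; y = λ·(60 - 3) - 49 ≡ 5. → (3, 5)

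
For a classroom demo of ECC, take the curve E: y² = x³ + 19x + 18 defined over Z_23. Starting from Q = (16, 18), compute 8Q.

Double-and-add on 8 = (1000)₂. Start with Q = (16, 18) for the leading 1-bit.
double: tangent at (16, 18): λ = (3·16² + 19)/(2·18) ≡ 5/13. 13⁻¹ ≡ 16 (mod 23) since 13·16 = 208 ≡ 1, so λ ≡ 5·16 ≡ 11.
  x = λ² - 16 - 16 = 121 - 32 ≡ 20; y = λ·(16 - 20) - 18 ≡ 7. → (20, 7)
double: tangent at (20, 7): λ = (3·20² + 19)/(2·7) ≡ 0/14. 14⁻¹ ≡ 5 (mod 23), so λ ≡ 0·5 ≡ 0.
  x = λ² - 20 - 20 = 0 - 40 ≡ 6; y = λ·(20 - 6) - 7 ≡ 16. → (6, 16)
double: tangent at (6, 16): λ = (3·6² + 19)/(2·16) ≡ 12/9. 9⁻¹ ≡ 18 (mod 23) since 9·18 = 162 ≡ 1, so λ ≡ 12·18 ≡ 9.
  x = λ² - 6 - 6 = 81 - 12 ≡ 0; y = λ·(6 - 0) - 16 ≡ 15. → (0, 15)

(0, 15)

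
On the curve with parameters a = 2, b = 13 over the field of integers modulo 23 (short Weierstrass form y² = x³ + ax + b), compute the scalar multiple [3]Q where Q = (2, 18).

(1, 19)

Repeated addition: build up to 3Q.
2Q: tangent at (2, 18): λ = (3·2² + 2)/(2·18) ≡ 14/13. 13⁻¹ ≡ 16 (mod 23), so λ ≡ 14·16 ≡ 17.
  x = λ² - 2 - 2 = 289 - 4 ≡ 9; y = λ·(2 - 9) - 18 ≡ 1. → (9, 1)
3Q: (9, 1) + (2, 18). λ = (18 - 1)/(2 - 9) ≡ 17/16 mod 23. 16⁻¹ ≡ 13 (mod 23) since 16·13 = 208 ≡ 1, so λ ≡ 14.
  x = λ² - 9 - 2 = 196 - 11 ≡ 1; y = λ·(9 - 1) - 1 ≡ 19. → (1, 19)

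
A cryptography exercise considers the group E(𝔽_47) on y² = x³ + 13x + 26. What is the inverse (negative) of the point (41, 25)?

-(41, 25) = (41, -25 mod 47) = (41, 22).

(41, 22)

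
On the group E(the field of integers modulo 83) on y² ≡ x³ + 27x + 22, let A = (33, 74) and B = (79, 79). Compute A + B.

(33, 74) + (79, 79). λ = (79 - 74)/(79 - 33) ≡ 5/46 mod 83. 46⁻¹ ≡ 74 (mod 83) since 46·74 = 3404 ≡ 1, so λ ≡ 38.
  x = λ² - 33 - 79 = 1444 - 112 ≡ 4; y = λ·(33 - 4) - 74 ≡ 32. → (4, 32)

(4, 32)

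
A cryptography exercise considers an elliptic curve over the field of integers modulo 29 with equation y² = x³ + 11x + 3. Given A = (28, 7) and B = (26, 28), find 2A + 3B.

(8, 9)

First 2A:
Repeated addition: build up to 2A.
2A: tangent at (28, 7): λ = (3·28² + 11)/(2·7) ≡ 14/14. 14⁻¹ ≡ 27 (mod 29), so λ ≡ 14·27 ≡ 1.
  x = λ² - 28 - 28 = 1 - 56 ≡ 3; y = λ·(28 - 3) - 7 ≡ 18. → (3, 18)
2A = (3, 18).
Next 3B:
Repeated addition: build up to 3B.
2B: tangent at (26, 28): λ = (3·26² + 11)/(2·28) ≡ 9/27. 27⁻¹ ≡ 14 (mod 29), so λ ≡ 9·14 ≡ 10.
  x = λ² - 26 - 26 = 100 - 52 ≡ 19; y = λ·(26 - 19) - 28 ≡ 13. → (19, 13)
3B: (19, 13) + (26, 28). λ = (28 - 13)/(26 - 19) ≡ 15/7 mod 29. 7⁻¹ ≡ 25 (mod 29) since 7·25 = 175 ≡ 1, so λ ≡ 27.
  x = λ² - 19 - 26 = 729 - 45 ≡ 17; y = λ·(19 - 17) - 13 ≡ 12. → (17, 12)
3B = (17, 12).
Finally 2A + 3B:
(3, 18) + (17, 12). λ = (12 - 18)/(17 - 3) ≡ 23/14 mod 29. 14⁻¹ ≡ 27 (mod 29), so λ ≡ 12.
  x = λ² - 3 - 17 = 144 - 20 ≡ 8; y = λ·(3 - 8) - 18 ≡ 9. → (8, 9)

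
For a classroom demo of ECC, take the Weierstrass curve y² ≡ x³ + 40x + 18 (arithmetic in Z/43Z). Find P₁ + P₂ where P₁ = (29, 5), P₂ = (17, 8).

(29, 5) + (17, 8). λ = (8 - 5)/(17 - 29) ≡ 3/31 mod 43. 31⁻¹ ≡ 25 (mod 43) since 31·25 = 775 ≡ 1, so λ ≡ 32.
  x = λ² - 29 - 17 = 1024 - 46 ≡ 32; y = λ·(29 - 32) - 5 ≡ 28. → (32, 28)

(32, 28)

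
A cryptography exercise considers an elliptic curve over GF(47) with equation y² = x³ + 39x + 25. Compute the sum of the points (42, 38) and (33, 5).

(42, 38) + (33, 5). λ = (5 - 38)/(33 - 42) ≡ 14/38 mod 47. 38⁻¹ ≡ 26 (mod 47) since 38·26 = 988 ≡ 1, so λ ≡ 35.
  x = λ² - 42 - 33 = 1225 - 75 ≡ 22; y = λ·(42 - 22) - 38 ≡ 4. → (22, 4)

(22, 4)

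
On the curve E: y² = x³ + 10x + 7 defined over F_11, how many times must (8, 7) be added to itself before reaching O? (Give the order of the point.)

2P: tangent at (8, 7): λ = (3·8² + 10)/(2·7) ≡ 4/3. 3⁻¹ ≡ 4 (mod 11), so λ ≡ 4·4 ≡ 5.
  x = λ² - 8 - 8 = 25 - 16 ≡ 9; y = λ·(8 - 9) - 7 ≡ 10. → (9, 10)
3P: (9, 10) + (8, 7). λ = (7 - 10)/(8 - 9) ≡ 8/10 mod 11. 10⁻¹ ≡ 10 (mod 11), so λ ≡ 3.
  x = λ² - 9 - 8 = 9 - 17 ≡ 3; y = λ·(9 - 3) - 10 ≡ 8. → (3, 8)
4P: (3, 8) + (8, 7). λ = (7 - 8)/(8 - 3) ≡ 10/5 mod 11. 5⁻¹ ≡ 9 (mod 11), so λ ≡ 2.
  x = λ² - 3 - 8 = 4 - 11 ≡ 4; y = λ·(3 - 4) - 8 ≡ 1. → (4, 1)
5P: (4, 1) + (8, 7). λ = (7 - 1)/(8 - 4) ≡ 6/4 mod 11. 4⁻¹ ≡ 3 (mod 11) since 4·3 = 12 ≡ 1, so λ ≡ 7.
  x = λ² - 4 - 8 = 49 - 12 ≡ 4; y = λ·(4 - 4) - 1 ≡ 10. → (4, 10)
6P: (4, 10) + (8, 7). λ = (7 - 10)/(8 - 4) ≡ 8/4 mod 11. 4⁻¹ ≡ 3 (mod 11), so λ ≡ 2.
  x = λ² - 4 - 8 = 4 - 12 ≡ 3; y = λ·(4 - 3) - 10 ≡ 3. → (3, 3)
7P: (3, 3) + (8, 7). λ = (7 - 3)/(8 - 3) ≡ 4/5 mod 11. 5⁻¹ ≡ 9 (mod 11), so λ ≡ 3.
  x = λ² - 3 - 8 = 9 - 11 ≡ 9; y = λ·(3 - 9) - 3 ≡ 1. → (9, 1)
8P: (9, 1) + (8, 7). λ = (7 - 1)/(8 - 9) ≡ 6/10 mod 11. 10⁻¹ ≡ 10 (mod 11), so λ ≡ 5.
  x = λ² - 9 - 8 = 25 - 17 ≡ 8; y = λ·(9 - 8) - 1 ≡ 4. → (8, 4)
9P: (8, 4) + (8, 7): same x and y₁ ≡ -y₂, so the sum is O.
9P = O, so the order is 9.

9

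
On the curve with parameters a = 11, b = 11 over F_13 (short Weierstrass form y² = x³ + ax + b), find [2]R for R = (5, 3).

tangent at (5, 3): λ = (3·5² + 11)/(2·3) ≡ 8/6. 6⁻¹ ≡ 11 (mod 13) since 6·11 = 66 ≡ 1, so λ ≡ 8·11 ≡ 10.
  x = λ² - 5 - 5 = 100 - 10 ≡ 12; y = λ·(5 - 12) - 3 ≡ 5. → (12, 5)

(12, 5)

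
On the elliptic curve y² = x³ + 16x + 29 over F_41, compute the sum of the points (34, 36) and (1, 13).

(29, 6)

(34, 36) + (1, 13). λ = (13 - 36)/(1 - 34) ≡ 18/8 mod 41. 8⁻¹ ≡ 36 (mod 41), so λ ≡ 33.
  x = λ² - 34 - 1 = 1089 - 35 ≡ 29; y = λ·(34 - 29) - 36 ≡ 6. → (29, 6)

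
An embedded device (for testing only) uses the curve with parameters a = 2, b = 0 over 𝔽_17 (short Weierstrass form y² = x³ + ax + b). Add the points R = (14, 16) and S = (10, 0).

(14, 16) + (10, 0). λ = (0 - 16)/(10 - 14) ≡ 1/13 mod 17. 13⁻¹ ≡ 4 (mod 17) since 13·4 = 52 ≡ 1, so λ ≡ 4.
  x = λ² - 14 - 10 = 16 - 24 ≡ 9; y = λ·(14 - 9) - 16 ≡ 4. → (9, 4)

(9, 4)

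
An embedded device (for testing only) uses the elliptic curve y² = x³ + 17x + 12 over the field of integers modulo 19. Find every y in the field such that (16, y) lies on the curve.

none

x³ + 17x + 12 = 4380 ≡ 10 (mod 19).
10 is a non-residue mod 19; no y exists.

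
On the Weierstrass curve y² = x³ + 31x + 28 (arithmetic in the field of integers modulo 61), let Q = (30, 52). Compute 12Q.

Double-and-add on 12 = (1100)₂. Start with Q = (30, 52) for the leading 1-bit.
double: tangent at (30, 52): λ = (3·30² + 31)/(2·52) ≡ 47/43. 43⁻¹ ≡ 44 (mod 61), so λ ≡ 47·44 ≡ 55.
  x = λ² - 30 - 30 = 3025 - 60 ≡ 37; y = λ·(30 - 37) - 52 ≡ 51. → (37, 51)
add Q: (37, 51) + (30, 52). λ = (52 - 51)/(30 - 37) ≡ 1/54 mod 61. 54⁻¹ ≡ 26 (mod 61), so λ ≡ 26.
  x = λ² - 37 - 30 = 676 - 67 ≡ 60; y = λ·(37 - 60) - 51 ≡ 22. → (60, 22)
double: tangent at (60, 22): λ = (3·60² + 31)/(2·22) ≡ 34/44. 44⁻¹ ≡ 43 (mod 61), so λ ≡ 34·43 ≡ 59.
  x = λ² - 60 - 60 = 3481 - 120 ≡ 6; y = λ·(60 - 6) - 22 ≡ 53. → (6, 53)
double: tangent at (6, 53): λ = (3·6² + 31)/(2·53) ≡ 17/45. 45⁻¹ ≡ 19 (mod 61) since 45·19 = 855 ≡ 1, so λ ≡ 17·19 ≡ 18.
  x = λ² - 6 - 6 = 324 - 12 ≡ 7; y = λ·(6 - 7) - 53 ≡ 51. → (7, 51)

(7, 51)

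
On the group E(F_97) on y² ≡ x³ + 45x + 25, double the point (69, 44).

(7, 95)

tangent at (69, 44): λ = (3·69² + 45)/(2·44) ≡ 69/88. 88⁻¹ ≡ 43 (mod 97) since 88·43 = 3784 ≡ 1, so λ ≡ 69·43 ≡ 57.
  x = λ² - 69 - 69 = 3249 - 138 ≡ 7; y = λ·(69 - 7) - 44 ≡ 95. → (7, 95)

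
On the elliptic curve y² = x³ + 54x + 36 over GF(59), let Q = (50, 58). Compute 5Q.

(25, 45)

Repeated addition: build up to 5Q.
2Q: tangent at (50, 58): λ = (3·50² + 54)/(2·58) ≡ 2/57. 57⁻¹ ≡ 29 (mod 59) since 57·29 = 1653 ≡ 1, so λ ≡ 2·29 ≡ 58.
  x = λ² - 50 - 50 = 3364 - 100 ≡ 19; y = λ·(50 - 19) - 58 ≡ 29. → (19, 29)
3Q: (19, 29) + (50, 58). λ = (58 - 29)/(50 - 19) ≡ 29/31 mod 59. 31⁻¹ ≡ 40 (mod 59) since 31·40 = 1240 ≡ 1, so λ ≡ 39.
  x = λ² - 19 - 50 = 1521 - 69 ≡ 36; y = λ·(19 - 36) - 29 ≡ 16. → (36, 16)
4Q: (36, 16) + (50, 58). λ = (58 - 16)/(50 - 36) ≡ 42/14 mod 59. 14⁻¹ ≡ 38 (mod 59), so λ ≡ 3.
  x = λ² - 36 - 50 = 9 - 86 ≡ 41; y = λ·(36 - 41) - 16 ≡ 28. → (41, 28)
5Q: (41, 28) + (50, 58). λ = (58 - 28)/(50 - 41) ≡ 30/9 mod 59. 9⁻¹ ≡ 46 (mod 59), so λ ≡ 23.
  x = λ² - 41 - 50 = 529 - 91 ≡ 25; y = λ·(41 - 25) - 28 ≡ 45. → (25, 45)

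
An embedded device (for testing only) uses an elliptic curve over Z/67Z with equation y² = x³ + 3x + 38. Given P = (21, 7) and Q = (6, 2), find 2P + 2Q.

(63, 30)

First 2P:
Repeated addition: build up to 2P.
2P: tangent at (21, 7): λ = (3·21² + 3)/(2·7) ≡ 53/14. 14⁻¹ ≡ 24 (mod 67), so λ ≡ 53·24 ≡ 66.
  x = λ² - 21 - 21 = 4356 - 42 ≡ 26; y = λ·(21 - 26) - 7 ≡ 65. → (26, 65)
2P = (26, 65).
Next 2Q:
Repeated addition: build up to 2Q.
2Q: tangent at (6, 2): λ = (3·6² + 3)/(2·2) ≡ 44/4. 4⁻¹ ≡ 17 (mod 67), so λ ≡ 44·17 ≡ 11.
  x = λ² - 6 - 6 = 121 - 12 ≡ 42; y = λ·(6 - 42) - 2 ≡ 4. → (42, 4)
2Q = (42, 4).
Finally 2P + 2Q:
(26, 65) + (42, 4). λ = (4 - 65)/(42 - 26) ≡ 6/16 mod 67. 16⁻¹ ≡ 21 (mod 67), so λ ≡ 59.
  x = λ² - 26 - 42 = 3481 - 68 ≡ 63; y = λ·(26 - 63) - 65 ≡ 30. → (63, 30)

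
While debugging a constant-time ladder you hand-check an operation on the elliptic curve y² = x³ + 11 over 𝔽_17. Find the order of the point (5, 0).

2

2P: (5, 0) + (5, 0): same x and y₁ ≡ -y₂, so the sum is the point at infinity.
2P = the point at infinity, so the order is 2.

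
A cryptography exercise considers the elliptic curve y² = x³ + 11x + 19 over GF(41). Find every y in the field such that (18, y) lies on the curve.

x³ + 11x + 19 = 6049 ≡ 22 (mod 41).
22 is a non-residue mod 41; no y exists.

none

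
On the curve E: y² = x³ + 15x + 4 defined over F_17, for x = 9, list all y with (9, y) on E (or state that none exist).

x³ + 15x + 4 = 868 ≡ 1 (mod 17).
Square roots of 1 mod 17: 1 and 16 (since 1² = 1 ≡ 1).

1, 16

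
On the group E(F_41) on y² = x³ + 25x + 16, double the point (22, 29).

tangent at (22, 29): λ = (3·22² + 25)/(2·29) ≡ 1/17. 17⁻¹ ≡ 29 (mod 41) since 17·29 = 493 ≡ 1, so λ ≡ 1·29 ≡ 29.
  x = λ² - 22 - 22 = 841 - 44 ≡ 18; y = λ·(22 - 18) - 29 ≡ 5. → (18, 5)

(18, 5)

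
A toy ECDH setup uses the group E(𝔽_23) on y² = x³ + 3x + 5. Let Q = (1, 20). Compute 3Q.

Repeated addition: build up to 3Q.
2Q: tangent at (1, 20): λ = (3·1² + 3)/(2·20) ≡ 6/17. 17⁻¹ ≡ 19 (mod 23), so λ ≡ 6·19 ≡ 22.
  x = λ² - 1 - 1 = 484 - 2 ≡ 22; y = λ·(1 - 22) - 20 ≡ 1. → (22, 1)
3Q: (22, 1) + (1, 20). λ = (20 - 1)/(1 - 22) ≡ 19/2 mod 23. 2⁻¹ ≡ 12 (mod 23), so λ ≡ 21.
  x = λ² - 22 - 1 = 441 - 23 ≡ 4; y = λ·(22 - 4) - 1 ≡ 9. → (4, 9)

(4, 9)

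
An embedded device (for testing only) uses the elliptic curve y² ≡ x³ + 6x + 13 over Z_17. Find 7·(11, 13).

(4, 4)

Write Q = (11, 13).
Repeated addition: build up to 7Q.
2Q: tangent at (11, 13): λ = (3·11² + 6)/(2·13) ≡ 12/9. 9⁻¹ ≡ 2 (mod 17), so λ ≡ 12·2 ≡ 7.
  x = λ² - 11 - 11 = 49 - 22 ≡ 10; y = λ·(11 - 10) - 13 ≡ 11. → (10, 11)
3Q: (10, 11) + (11, 13). λ = (13 - 11)/(11 - 10) ≡ 2/1 mod 17. 1⁻¹ ≡ 1 (mod 17) since 1·1 = 1 ≡ 1, so λ ≡ 2.
  x = λ² - 10 - 11 = 4 - 21 ≡ 0; y = λ·(10 - 0) - 11 ≡ 9. → (0, 9)
4Q: (0, 9) + (11, 13). λ = (13 - 9)/(11 - 0) ≡ 4/11 mod 17. 11⁻¹ ≡ 14 (mod 17), so λ ≡ 5.
  x = λ² - 0 - 11 = 25 - 11 ≡ 14; y = λ·(0 - 14) - 9 ≡ 6. → (14, 6)
5Q: (14, 6) + (11, 13). λ = (13 - 6)/(11 - 14) ≡ 7/14 mod 17. 14⁻¹ ≡ 11 (mod 17), so λ ≡ 9.
  x = λ² - 14 - 11 = 81 - 25 ≡ 5; y = λ·(14 - 5) - 6 ≡ 7. → (5, 7)
6Q: (5, 7) + (11, 13). λ = (13 - 7)/(11 - 5) ≡ 6/6 mod 17. 6⁻¹ ≡ 3 (mod 17), so λ ≡ 1.
  x = λ² - 5 - 11 = 1 - 16 ≡ 2; y = λ·(5 - 2) - 7 ≡ 13. → (2, 13)
7Q: (2, 13) + (11, 13). λ = (13 - 13)/(11 - 2) ≡ 0/9 mod 17. 9⁻¹ ≡ 2 (mod 17) since 9·2 = 18 ≡ 1, so λ ≡ 0.
  x = λ² - 2 - 11 = 0 - 13 ≡ 4; y = λ·(2 - 4) - 13 ≡ 4. → (4, 4)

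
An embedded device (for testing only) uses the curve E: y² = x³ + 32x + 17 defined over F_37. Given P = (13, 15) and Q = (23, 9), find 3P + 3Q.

O

First 3P:
Repeated addition: build up to 3P.
2P: tangent at (13, 15): λ = (3·13² + 32)/(2·15) ≡ 21/30. 30⁻¹ ≡ 21 (mod 37), so λ ≡ 21·21 ≡ 34.
  x = λ² - 13 - 13 = 1156 - 26 ≡ 20; y = λ·(13 - 20) - 15 ≡ 6. → (20, 6)
3P: (20, 6) + (13, 15). λ = (15 - 6)/(13 - 20) ≡ 9/30 mod 37. 30⁻¹ ≡ 21 (mod 37), so λ ≡ 4.
  x = λ² - 20 - 13 = 16 - 33 ≡ 20; y = λ·(20 - 20) - 6 ≡ 31. → (20, 31)
3P = (20, 31).
Next 3Q:
Repeated addition: build up to 3Q.
2Q: tangent at (23, 9): λ = (3·23² + 32)/(2·9) ≡ 28/18. 18⁻¹ ≡ 35 (mod 37), so λ ≡ 28·35 ≡ 18.
  x = λ² - 23 - 23 = 324 - 46 ≡ 19; y = λ·(23 - 19) - 9 ≡ 26. → (19, 26)
3Q: (19, 26) + (23, 9). λ = (9 - 26)/(23 - 19) ≡ 20/4 mod 37. 4⁻¹ ≡ 28 (mod 37), so λ ≡ 5.
  x = λ² - 19 - 23 = 25 - 42 ≡ 20; y = λ·(19 - 20) - 26 ≡ 6. → (20, 6)
3Q = (20, 6).
Finally 3P + 3Q:
(20, 31) + (20, 6): same x and y₁ ≡ -y₂, so the sum is the point at infinity.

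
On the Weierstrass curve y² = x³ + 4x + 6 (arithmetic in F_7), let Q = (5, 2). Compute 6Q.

(1, 5)

Double-and-add on 6 = (110)₂. Start with Q = (5, 2) for the leading 1-bit.
double: tangent at (5, 2): λ = (3·5² + 4)/(2·2) ≡ 2/4. 4⁻¹ ≡ 2 (mod 7), so λ ≡ 2·2 ≡ 4.
  x = λ² - 5 - 5 = 16 - 10 ≡ 6; y = λ·(5 - 6) - 2 ≡ 1. → (6, 1)
add Q: (6, 1) + (5, 2). λ = (2 - 1)/(5 - 6) ≡ 1/6 mod 7. 6⁻¹ ≡ 6 (mod 7), so λ ≡ 6.
  x = λ² - 6 - 5 = 36 - 11 ≡ 4; y = λ·(6 - 4) - 1 ≡ 4. → (4, 4)
double: tangent at (4, 4): λ = (3·4² + 4)/(2·4) ≡ 3/1. 1⁻¹ ≡ 1 (mod 7), so λ ≡ 3·1 ≡ 3.
  x = λ² - 4 - 4 = 9 - 8 ≡ 1; y = λ·(4 - 1) - 4 ≡ 5. → (1, 5)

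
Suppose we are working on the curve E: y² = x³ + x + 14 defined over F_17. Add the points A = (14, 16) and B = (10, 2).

(1, 4)

(14, 16) + (10, 2). λ = (2 - 16)/(10 - 14) ≡ 3/13 mod 17. 13⁻¹ ≡ 4 (mod 17) since 13·4 = 52 ≡ 1, so λ ≡ 12.
  x = λ² - 14 - 10 = 144 - 24 ≡ 1; y = λ·(14 - 1) - 16 ≡ 4. → (1, 4)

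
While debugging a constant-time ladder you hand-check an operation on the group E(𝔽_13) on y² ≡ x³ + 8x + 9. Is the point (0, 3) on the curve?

y² = 3² ≡ 9; x³ + 8x + 9 = 9 ≡ 9 (mod 13). 9 = 9.

yes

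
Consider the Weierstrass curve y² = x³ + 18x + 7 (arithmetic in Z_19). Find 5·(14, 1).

(13, 14)

Write P = (14, 1).
Repeated addition: build up to 5P.
2P: tangent at (14, 1): λ = (3·14² + 18)/(2·1) ≡ 17/2. 2⁻¹ ≡ 10 (mod 19) since 2·10 = 20 ≡ 1, so λ ≡ 17·10 ≡ 18.
  x = λ² - 14 - 14 = 324 - 28 ≡ 11; y = λ·(14 - 11) - 1 ≡ 15. → (11, 15)
3P: (11, 15) + (14, 1). λ = (1 - 15)/(14 - 11) ≡ 5/3 mod 19. 3⁻¹ ≡ 13 (mod 19), so λ ≡ 8.
  x = λ² - 11 - 14 = 64 - 25 ≡ 1; y = λ·(11 - 1) - 15 ≡ 8. → (1, 8)
4P: (1, 8) + (14, 1). λ = (1 - 8)/(14 - 1) ≡ 12/13 mod 19. 13⁻¹ ≡ 3 (mod 19), so λ ≡ 17.
  x = λ² - 1 - 14 = 289 - 15 ≡ 8; y = λ·(1 - 8) - 8 ≡ 6. → (8, 6)
5P: (8, 6) + (14, 1). λ = (1 - 6)/(14 - 8) ≡ 14/6 mod 19. 6⁻¹ ≡ 16 (mod 19), so λ ≡ 15.
  x = λ² - 8 - 14 = 225 - 22 ≡ 13; y = λ·(8 - 13) - 6 ≡ 14. → (13, 14)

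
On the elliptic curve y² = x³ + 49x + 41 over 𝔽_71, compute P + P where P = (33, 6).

(48, 38)

tangent at (33, 6): λ = (3·33² + 49)/(2·6) ≡ 50/12. 12⁻¹ ≡ 6 (mod 71) since 12·6 = 72 ≡ 1, so λ ≡ 50·6 ≡ 16.
  x = λ² - 33 - 33 = 256 - 66 ≡ 48; y = λ·(33 - 48) - 6 ≡ 38. → (48, 38)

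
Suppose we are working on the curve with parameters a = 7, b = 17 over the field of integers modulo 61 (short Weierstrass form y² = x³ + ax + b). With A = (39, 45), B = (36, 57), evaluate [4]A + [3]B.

First 4A:
Double-and-add on 4 = (100)₂. Start with A = (39, 45) for the leading 1-bit.
double: tangent at (39, 45): λ = (3·39² + 7)/(2·45) ≡ 56/29. 29⁻¹ ≡ 40 (mod 61) since 29·40 = 1160 ≡ 1, so λ ≡ 56·40 ≡ 44.
  x = λ² - 39 - 39 = 1936 - 78 ≡ 28; y = λ·(39 - 28) - 45 ≡ 12. → (28, 12)
double: tangent at (28, 12): λ = (3·28² + 7)/(2·12) ≡ 41/24. 24⁻¹ ≡ 28 (mod 61) since 24·28 = 672 ≡ 1, so λ ≡ 41·28 ≡ 50.
  x = λ² - 28 - 28 = 2500 - 56 ≡ 4; y = λ·(28 - 4) - 12 ≡ 29. → (4, 29)
4A = (4, 29).
Next 3B:
Repeated addition: build up to 3B.
2B: tangent at (36, 57): λ = (3·36² + 7)/(2·57) ≡ 52/53. 53⁻¹ ≡ 38 (mod 61), so λ ≡ 52·38 ≡ 24.
  x = λ² - 36 - 36 = 576 - 72 ≡ 16; y = λ·(36 - 16) - 57 ≡ 57. → (16, 57)
3B: (16, 57) + (36, 57). λ = (57 - 57)/(36 - 16) ≡ 0/20 mod 61. 20⁻¹ ≡ 58 (mod 61), so λ ≡ 0.
  x = λ² - 16 - 36 = 0 - 52 ≡ 9; y = λ·(16 - 9) - 57 ≡ 4. → (9, 4)
3B = (9, 4).
Finally 4A + 3B:
(4, 29) + (9, 4). λ = (4 - 29)/(9 - 4) ≡ 36/5 mod 61. 5⁻¹ ≡ 49 (mod 61), so λ ≡ 56.
  x = λ² - 4 - 9 = 3136 - 13 ≡ 12; y = λ·(4 - 12) - 29 ≡ 11. → (12, 11)

(12, 11)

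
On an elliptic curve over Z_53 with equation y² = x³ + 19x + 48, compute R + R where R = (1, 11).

tangent at (1, 11): λ = (3·1² + 19)/(2·11) ≡ 22/22. 22⁻¹ ≡ 41 (mod 53), so λ ≡ 22·41 ≡ 1.
  x = λ² - 1 - 1 = 1 - 2 ≡ 52; y = λ·(1 - 52) - 11 ≡ 44. → (52, 44)

(52, 44)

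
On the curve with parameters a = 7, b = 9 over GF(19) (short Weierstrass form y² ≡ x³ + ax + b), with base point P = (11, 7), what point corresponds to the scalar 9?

(13, 13)

Double-and-add on 9 = (1001)₂. Start with P = (11, 7) for the leading 1-bit.
double: tangent at (11, 7): λ = (3·11² + 7)/(2·7) ≡ 9/14. 14⁻¹ ≡ 15 (mod 19), so λ ≡ 9·15 ≡ 2.
  x = λ² - 11 - 11 = 4 - 22 ≡ 1; y = λ·(11 - 1) - 7 ≡ 13. → (1, 13)
double: tangent at (1, 13): λ = (3·1² + 7)/(2·13) ≡ 10/7. 7⁻¹ ≡ 11 (mod 19) since 7·11 = 77 ≡ 1, so λ ≡ 10·11 ≡ 15.
  x = λ² - 1 - 1 = 225 - 2 ≡ 14; y = λ·(1 - 14) - 13 ≡ 1. → (14, 1)
double: tangent at (14, 1): λ = (3·14² + 7)/(2·1) ≡ 6/2. 2⁻¹ ≡ 10 (mod 19), so λ ≡ 6·10 ≡ 3.
  x = λ² - 14 - 14 = 9 - 28 ≡ 0; y = λ·(14 - 0) - 1 ≡ 3. → (0, 3)
add P: (0, 3) + (11, 7). λ = (7 - 3)/(11 - 0) ≡ 4/11 mod 19. 11⁻¹ ≡ 7 (mod 19) since 11·7 = 77 ≡ 1, so λ ≡ 9.
  x = λ² - 0 - 11 = 81 - 11 ≡ 13; y = λ·(0 - 13) - 3 ≡ 13. → (13, 13)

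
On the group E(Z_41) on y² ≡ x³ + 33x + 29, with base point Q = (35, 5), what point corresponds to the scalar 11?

Repeated addition: build up to 11Q.
2Q: tangent at (35, 5): λ = (3·35² + 33)/(2·5) ≡ 18/10. 10⁻¹ ≡ 37 (mod 41) since 10·37 = 370 ≡ 1, so λ ≡ 18·37 ≡ 10.
  x = λ² - 35 - 35 = 100 - 70 ≡ 30; y = λ·(35 - 30) - 5 ≡ 4. → (30, 4)
3Q: (30, 4) + (35, 5). λ = (5 - 4)/(35 - 30) ≡ 1/5 mod 41. 5⁻¹ ≡ 33 (mod 41), so λ ≡ 33.
  x = λ² - 30 - 35 = 1089 - 65 ≡ 40; y = λ·(30 - 40) - 4 ≡ 35. → (40, 35)
4Q: (40, 35) + (35, 5). λ = (5 - 35)/(35 - 40) ≡ 11/36 mod 41. 36⁻¹ ≡ 8 (mod 41) since 36·8 = 288 ≡ 1, so λ ≡ 6.
  x = λ² - 40 - 35 = 36 - 75 ≡ 2; y = λ·(40 - 2) - 35 ≡ 29. → (2, 29)
5Q: (2, 29) + (35, 5). λ = (5 - 29)/(35 - 2) ≡ 17/33 mod 41. 33⁻¹ ≡ 5 (mod 41), so λ ≡ 3.
  x = λ² - 2 - 35 = 9 - 37 ≡ 13; y = λ·(2 - 13) - 29 ≡ 20. → (13, 20)
6Q: (13, 20) + (35, 5). λ = (5 - 20)/(35 - 13) ≡ 26/22 mod 41. 22⁻¹ ≡ 28 (mod 41) since 22·28 = 616 ≡ 1, so λ ≡ 31.
  x = λ² - 13 - 35 = 961 - 48 ≡ 11; y = λ·(13 - 11) - 20 ≡ 1. → (11, 1)
7Q: (11, 1) + (35, 5). λ = (5 - 1)/(35 - 11) ≡ 4/24 mod 41. 24⁻¹ ≡ 12 (mod 41) since 24·12 = 288 ≡ 1, so λ ≡ 7.
  x = λ² - 11 - 35 = 49 - 46 ≡ 3; y = λ·(11 - 3) - 1 ≡ 14. → (3, 14)
8Q: (3, 14) + (35, 5). λ = (5 - 14)/(35 - 3) ≡ 32/32 mod 41. 32⁻¹ ≡ 9 (mod 41), so λ ≡ 1.
  x = λ² - 3 - 35 = 1 - 38 ≡ 4; y = λ·(3 - 4) - 14 ≡ 26. → (4, 26)
9Q: (4, 26) + (35, 5). λ = (5 - 26)/(35 - 4) ≡ 20/31 mod 41. 31⁻¹ ≡ 4 (mod 41) since 31·4 = 124 ≡ 1, so λ ≡ 39.
  x = λ² - 4 - 35 = 1521 - 39 ≡ 6; y = λ·(4 - 6) - 26 ≡ 19. → (6, 19)
10Q: (6, 19) + (35, 5). λ = (5 - 19)/(35 - 6) ≡ 27/29 mod 41. 29⁻¹ ≡ 17 (mod 41) since 29·17 = 493 ≡ 1, so λ ≡ 8.
  x = λ² - 6 - 35 = 64 - 41 ≡ 23; y = λ·(6 - 23) - 19 ≡ 9. → (23, 9)
11Q: (23, 9) + (35, 5). λ = (5 - 9)/(35 - 23) ≡ 37/12 mod 41. 12⁻¹ ≡ 24 (mod 41) since 12·24 = 288 ≡ 1, so λ ≡ 27.
  x = λ² - 23 - 35 = 729 - 58 ≡ 15; y = λ·(23 - 15) - 9 ≡ 2. → (15, 2)

(15, 2)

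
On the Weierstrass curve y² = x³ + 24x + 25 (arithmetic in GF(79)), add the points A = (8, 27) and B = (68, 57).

(8, 27) + (68, 57). λ = (57 - 27)/(68 - 8) ≡ 30/60 mod 79. 60⁻¹ ≡ 54 (mod 79), so λ ≡ 40.
  x = λ² - 8 - 68 = 1600 - 76 ≡ 23; y = λ·(8 - 23) - 27 ≡ 5. → (23, 5)

(23, 5)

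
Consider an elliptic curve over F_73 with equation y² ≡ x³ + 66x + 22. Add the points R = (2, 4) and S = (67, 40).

(2, 4) + (67, 40). λ = (40 - 4)/(67 - 2) ≡ 36/65 mod 73. 65⁻¹ ≡ 9 (mod 73), so λ ≡ 32.
  x = λ² - 2 - 67 = 1024 - 69 ≡ 6; y = λ·(2 - 6) - 4 ≡ 14. → (6, 14)

(6, 14)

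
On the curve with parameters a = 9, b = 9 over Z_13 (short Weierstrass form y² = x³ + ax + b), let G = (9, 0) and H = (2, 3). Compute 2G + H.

First 2G:
Repeated addition: build up to 2G.
2G: (9, 0) + (9, 0): same x and y₁ ≡ -y₂, so the sum is 𝒪.
2G = 𝒪.
Finally 2G + H:
𝒪 + (2, 3) = (2, 3) (identity).

(2, 3)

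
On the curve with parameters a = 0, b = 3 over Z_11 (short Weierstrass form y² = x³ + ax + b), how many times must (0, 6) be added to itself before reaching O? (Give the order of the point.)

3

2P: tangent at (0, 6): λ = (3·0² + 0)/(2·6) ≡ 0/1. 1⁻¹ ≡ 1 (mod 11) since 1·1 = 1 ≡ 1, so λ ≡ 0·1 ≡ 0.
  x = λ² - 0 - 0 = 0 - 0 ≡ 0; y = λ·(0 - 0) - 6 ≡ 5. → (0, 5)
3P: (0, 5) + (0, 6): same x and y₁ ≡ -y₂, so the sum is O.
3P = O, so the order is 3.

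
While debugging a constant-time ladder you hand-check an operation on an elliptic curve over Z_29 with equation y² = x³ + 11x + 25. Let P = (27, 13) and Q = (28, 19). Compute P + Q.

(27, 13) + (28, 19). λ = (19 - 13)/(28 - 27) ≡ 6/1 mod 29. 1⁻¹ ≡ 1 (mod 29), so λ ≡ 6.
  x = λ² - 27 - 28 = 36 - 55 ≡ 10; y = λ·(27 - 10) - 13 ≡ 2. → (10, 2)

(10, 2)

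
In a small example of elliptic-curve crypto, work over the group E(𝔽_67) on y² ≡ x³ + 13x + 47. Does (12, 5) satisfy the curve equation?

no

y² = 5² ≡ 25; x³ + 13x + 47 = 1931 ≡ 55 (mod 67). 25 ≠ 55.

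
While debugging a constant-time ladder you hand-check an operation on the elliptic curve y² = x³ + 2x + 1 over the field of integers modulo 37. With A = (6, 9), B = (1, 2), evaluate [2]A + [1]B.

First 2A:
Repeated addition: build up to 2A.
2A: tangent at (6, 9): λ = (3·6² + 2)/(2·9) ≡ 36/18. 18⁻¹ ≡ 35 (mod 37) since 18·35 = 630 ≡ 1, so λ ≡ 36·35 ≡ 2.
  x = λ² - 6 - 6 = 4 - 12 ≡ 29; y = λ·(6 - 29) - 9 ≡ 19. → (29, 19)
2A = (29, 19).
Finally 2A + B:
(29, 19) + (1, 2). λ = (2 - 19)/(1 - 29) ≡ 20/9 mod 37. 9⁻¹ ≡ 33 (mod 37) since 9·33 = 297 ≡ 1, so λ ≡ 31.
  x = λ² - 29 - 1 = 961 - 30 ≡ 6; y = λ·(29 - 6) - 19 ≡ 28. → (6, 28)

(6, 28)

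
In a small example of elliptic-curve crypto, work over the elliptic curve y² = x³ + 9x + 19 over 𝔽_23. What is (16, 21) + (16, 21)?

(17, 18)

tangent at (16, 21): λ = (3·16² + 9)/(2·21) ≡ 18/19. 19⁻¹ ≡ 17 (mod 23) since 19·17 = 323 ≡ 1, so λ ≡ 18·17 ≡ 7.
  x = λ² - 16 - 16 = 49 - 32 ≡ 17; y = λ·(16 - 17) - 21 ≡ 18. → (17, 18)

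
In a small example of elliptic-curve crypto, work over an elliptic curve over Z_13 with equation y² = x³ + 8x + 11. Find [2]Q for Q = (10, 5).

tangent at (10, 5): λ = (3·10² + 8)/(2·5) ≡ 9/10. 10⁻¹ ≡ 4 (mod 13), so λ ≡ 9·4 ≡ 10.
  x = λ² - 10 - 10 = 100 - 20 ≡ 2; y = λ·(10 - 2) - 5 ≡ 10. → (2, 10)

(2, 10)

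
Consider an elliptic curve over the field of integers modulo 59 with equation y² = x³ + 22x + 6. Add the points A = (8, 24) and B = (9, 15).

(5, 8)

(8, 24) + (9, 15). λ = (15 - 24)/(9 - 8) ≡ 50/1 mod 59. 1⁻¹ ≡ 1 (mod 59), so λ ≡ 50.
  x = λ² - 8 - 9 = 2500 - 17 ≡ 5; y = λ·(8 - 5) - 24 ≡ 8. → (5, 8)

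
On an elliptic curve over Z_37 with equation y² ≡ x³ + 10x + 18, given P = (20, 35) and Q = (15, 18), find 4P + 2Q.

First 4P:
Repeated addition: build up to 4P.
2P: tangent at (20, 35): λ = (3·20² + 10)/(2·35) ≡ 26/33. 33⁻¹ ≡ 9 (mod 37), so λ ≡ 26·9 ≡ 12.
  x = λ² - 20 - 20 = 144 - 40 ≡ 30; y = λ·(20 - 30) - 35 ≡ 30. → (30, 30)
3P: (30, 30) + (20, 35). λ = (35 - 30)/(20 - 30) ≡ 5/27 mod 37. 27⁻¹ ≡ 11 (mod 37) since 27·11 = 297 ≡ 1, so λ ≡ 18.
  x = λ² - 30 - 20 = 324 - 50 ≡ 15; y = λ·(30 - 15) - 30 ≡ 18. → (15, 18)
4P: (15, 18) + (20, 35). λ = (35 - 18)/(20 - 15) ≡ 17/5 mod 37. 5⁻¹ ≡ 15 (mod 37) since 5·15 = 75 ≡ 1, so λ ≡ 33.
  x = λ² - 15 - 20 = 1089 - 35 ≡ 18; y = λ·(15 - 18) - 18 ≡ 31. → (18, 31)
4P = (18, 31).
Next 2Q:
Repeated addition: build up to 2Q.
2Q: tangent at (15, 18): λ = (3·15² + 10)/(2·18) ≡ 19/36. 36⁻¹ ≡ 36 (mod 37) since 36·36 = 1296 ≡ 1, so λ ≡ 19·36 ≡ 18.
  x = λ² - 15 - 15 = 324 - 30 ≡ 35; y = λ·(15 - 35) - 18 ≡ 29. → (35, 29)
2Q = (35, 29).
Finally 4P + 2Q:
(18, 31) + (35, 29). λ = (29 - 31)/(35 - 18) ≡ 35/17 mod 37. 17⁻¹ ≡ 24 (mod 37) since 17·24 = 408 ≡ 1, so λ ≡ 26.
  x = λ² - 18 - 35 = 676 - 53 ≡ 31; y = λ·(18 - 31) - 31 ≡ 1. → (31, 1)

(31, 1)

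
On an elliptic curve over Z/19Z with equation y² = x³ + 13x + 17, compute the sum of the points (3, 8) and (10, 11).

(3, 8) + (10, 11). λ = (11 - 8)/(10 - 3) ≡ 3/7 mod 19. 7⁻¹ ≡ 11 (mod 19), so λ ≡ 14.
  x = λ² - 3 - 10 = 196 - 13 ≡ 12; y = λ·(3 - 12) - 8 ≡ 18. → (12, 18)

(12, 18)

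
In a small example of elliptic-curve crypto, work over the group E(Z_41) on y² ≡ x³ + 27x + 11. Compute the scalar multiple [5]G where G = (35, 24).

Double-and-add on 5 = (101)₂. Start with G = (35, 24) for the leading 1-bit.
double: tangent at (35, 24): λ = (3·35² + 27)/(2·24) ≡ 12/7. 7⁻¹ ≡ 6 (mod 41), so λ ≡ 12·6 ≡ 31.
  x = λ² - 35 - 35 = 961 - 70 ≡ 30; y = λ·(35 - 30) - 24 ≡ 8. → (30, 8)
double: tangent at (30, 8): λ = (3·30² + 27)/(2·8) ≡ 21/16. 16⁻¹ ≡ 18 (mod 41), so λ ≡ 21·18 ≡ 9.
  x = λ² - 30 - 30 = 81 - 60 ≡ 21; y = λ·(30 - 21) - 8 ≡ 32. → (21, 32)
add G: (21, 32) + (35, 24). λ = (24 - 32)/(35 - 21) ≡ 33/14 mod 41. 14⁻¹ ≡ 3 (mod 41) since 14·3 = 42 ≡ 1, so λ ≡ 17.
  x = λ² - 21 - 35 = 289 - 56 ≡ 28; y = λ·(21 - 28) - 32 ≡ 13. → (28, 13)

(28, 13)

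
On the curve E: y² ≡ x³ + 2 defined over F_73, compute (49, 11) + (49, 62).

O

The two points share x = 49 and their y-coordinates satisfy 11 + 62 ≡ 0 (mod 73), so they are inverses. Their sum is 𝒪.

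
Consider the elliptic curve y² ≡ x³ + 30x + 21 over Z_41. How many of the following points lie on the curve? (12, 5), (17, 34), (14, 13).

0

(12, 5): 5² ≡ 25, rhs ≡ 18 → off.
(17, 34): 34² ≡ 8, rhs ≡ 32 → off.
(14, 13): 13² ≡ 5, rhs ≡ 28 → off.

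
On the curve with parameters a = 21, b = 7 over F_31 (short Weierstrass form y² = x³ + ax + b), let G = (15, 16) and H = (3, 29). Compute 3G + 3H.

First 3G:
Repeated addition: build up to 3G.
2G: tangent at (15, 16): λ = (3·15² + 21)/(2·16) ≡ 14/1. 1⁻¹ ≡ 1 (mod 31) since 1·1 = 1 ≡ 1, so λ ≡ 14·1 ≡ 14.
  x = λ² - 15 - 15 = 196 - 30 ≡ 11; y = λ·(15 - 11) - 16 ≡ 9. → (11, 9)
3G: (11, 9) + (15, 16). λ = (16 - 9)/(15 - 11) ≡ 7/4 mod 31. 4⁻¹ ≡ 8 (mod 31) since 4·8 = 32 ≡ 1, so λ ≡ 25.
  x = λ² - 11 - 15 = 625 - 26 ≡ 10; y = λ·(11 - 10) - 9 ≡ 16. → (10, 16)
3G = (10, 16).
Next 3H:
Repeated addition: build up to 3H.
2H: tangent at (3, 29): λ = (3·3² + 21)/(2·29) ≡ 17/27. 27⁻¹ ≡ 23 (mod 31), so λ ≡ 17·23 ≡ 19.
  x = λ² - 3 - 3 = 361 - 6 ≡ 14; y = λ·(3 - 14) - 29 ≡ 10. → (14, 10)
3H: (14, 10) + (3, 29). λ = (29 - 10)/(3 - 14) ≡ 19/20 mod 31. 20⁻¹ ≡ 14 (mod 31), so λ ≡ 18.
  x = λ² - 14 - 3 = 324 - 17 ≡ 28; y = λ·(14 - 28) - 10 ≡ 17. → (28, 17)
3H = (28, 17).
Finally 3G + 3H:
(10, 16) + (28, 17). λ = (17 - 16)/(28 - 10) ≡ 1/18 mod 31. 18⁻¹ ≡ 19 (mod 31), so λ ≡ 19.
  x = λ² - 10 - 28 = 361 - 38 ≡ 13; y = λ·(10 - 13) - 16 ≡ 20. → (13, 20)

(13, 20)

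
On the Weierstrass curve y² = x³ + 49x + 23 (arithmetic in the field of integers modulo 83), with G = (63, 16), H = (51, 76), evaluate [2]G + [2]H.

First 2G:
Repeated addition: build up to 2G.
2G: tangent at (63, 16): λ = (3·63² + 49)/(2·16) ≡ 4/32. 32⁻¹ ≡ 13 (mod 83), so λ ≡ 4·13 ≡ 52.
  x = λ² - 63 - 63 = 2704 - 126 ≡ 5; y = λ·(63 - 5) - 16 ≡ 12. → (5, 12)
2G = (5, 12).
Next 2H:
Repeated addition: build up to 2H.
2H: tangent at (51, 76): λ = (3·51² + 49)/(2·76) ≡ 50/69. 69⁻¹ ≡ 77 (mod 83) since 69·77 = 5313 ≡ 1, so λ ≡ 50·77 ≡ 32.
  x = λ² - 51 - 51 = 1024 - 102 ≡ 9; y = λ·(51 - 9) - 76 ≡ 23. → (9, 23)
2H = (9, 23).
Finally 2G + 2H:
(5, 12) + (9, 23). λ = (23 - 12)/(9 - 5) ≡ 11/4 mod 83. 4⁻¹ ≡ 21 (mod 83), so λ ≡ 65.
  x = λ² - 5 - 9 = 4225 - 14 ≡ 61; y = λ·(5 - 61) - 12 ≡ 0. → (61, 0)

(61, 0)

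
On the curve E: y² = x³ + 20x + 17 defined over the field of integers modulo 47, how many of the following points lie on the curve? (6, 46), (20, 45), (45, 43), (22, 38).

(6, 46): 46² ≡ 1, rhs ≡ 24 → off.
(20, 45): 45² ≡ 4, rhs ≡ 4 → on.
(45, 43): 43² ≡ 16, rhs ≡ 16 → on.
(22, 38): 38² ≡ 34, rhs ≡ 13 → off.

2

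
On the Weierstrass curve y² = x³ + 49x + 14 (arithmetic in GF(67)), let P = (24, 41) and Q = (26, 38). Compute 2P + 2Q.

First 2P:
Repeated addition: build up to 2P.
2P: tangent at (24, 41): λ = (3·24² + 49)/(2·41) ≡ 35/15. 15⁻¹ ≡ 9 (mod 67), so λ ≡ 35·9 ≡ 47.
  x = λ² - 24 - 24 = 2209 - 48 ≡ 17; y = λ·(24 - 17) - 41 ≡ 20. → (17, 20)
2P = (17, 20).
Next 2Q:
Repeated addition: build up to 2Q.
2Q: tangent at (26, 38): λ = (3·26² + 49)/(2·38) ≡ 0/9. 9⁻¹ ≡ 15 (mod 67), so λ ≡ 0·15 ≡ 0.
  x = λ² - 26 - 26 = 0 - 52 ≡ 15; y = λ·(26 - 15) - 38 ≡ 29. → (15, 29)
2Q = (15, 29).
Finally 2P + 2Q:
(17, 20) + (15, 29). λ = (29 - 20)/(15 - 17) ≡ 9/65 mod 67. 65⁻¹ ≡ 33 (mod 67), so λ ≡ 29.
  x = λ² - 17 - 15 = 841 - 32 ≡ 5; y = λ·(17 - 5) - 20 ≡ 60. → (5, 60)

(5, 60)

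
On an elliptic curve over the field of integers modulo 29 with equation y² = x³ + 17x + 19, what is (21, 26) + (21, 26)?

tangent at (21, 26): λ = (3·21² + 17)/(2·26) ≡ 6/23. 23⁻¹ ≡ 24 (mod 29), so λ ≡ 6·24 ≡ 28.
  x = λ² - 21 - 21 = 784 - 42 ≡ 17; y = λ·(21 - 17) - 26 ≡ 28. → (17, 28)

(17, 28)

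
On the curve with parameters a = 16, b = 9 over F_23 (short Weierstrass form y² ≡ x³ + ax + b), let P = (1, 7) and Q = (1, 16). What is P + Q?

O

The two points share x = 1 and their y-coordinates satisfy 7 + 16 ≡ 0 (mod 23), so they are inverses. Their sum is O.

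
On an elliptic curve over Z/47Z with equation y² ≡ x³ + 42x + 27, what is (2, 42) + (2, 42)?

tangent at (2, 42): λ = (3·2² + 42)/(2·42) ≡ 7/37. 37⁻¹ ≡ 14 (mod 47), so λ ≡ 7·14 ≡ 4.
  x = λ² - 2 - 2 = 16 - 4 ≡ 12; y = λ·(2 - 12) - 42 ≡ 12. → (12, 12)

(12, 12)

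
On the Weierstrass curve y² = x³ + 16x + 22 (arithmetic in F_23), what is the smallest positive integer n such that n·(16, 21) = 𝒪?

2P: tangent at (16, 21): λ = (3·16² + 16)/(2·21) ≡ 2/19. 19⁻¹ ≡ 17 (mod 23), so λ ≡ 2·17 ≡ 11.
  x = λ² - 16 - 16 = 121 - 32 ≡ 20; y = λ·(16 - 20) - 21 ≡ 4. → (20, 4)
3P: (20, 4) + (16, 21). λ = (21 - 4)/(16 - 20) ≡ 17/19 mod 23. 19⁻¹ ≡ 17 (mod 23), so λ ≡ 13.
  x = λ² - 20 - 16 = 169 - 36 ≡ 18; y = λ·(20 - 18) - 4 ≡ 22. → (18, 22)
4P: (18, 22) + (16, 21). λ = (21 - 22)/(16 - 18) ≡ 22/21 mod 23. 21⁻¹ ≡ 11 (mod 23), so λ ≡ 12.
  x = λ² - 18 - 16 = 144 - 34 ≡ 18; y = λ·(18 - 18) - 22 ≡ 1. → (18, 1)
5P: (18, 1) + (16, 21). λ = (21 - 1)/(16 - 18) ≡ 20/21 mod 23. 21⁻¹ ≡ 11 (mod 23) since 21·11 = 231 ≡ 1, so λ ≡ 13.
  x = λ² - 18 - 16 = 169 - 34 ≡ 20; y = λ·(18 - 20) - 1 ≡ 19. → (20, 19)
6P: (20, 19) + (16, 21). λ = (21 - 19)/(16 - 20) ≡ 2/19 mod 23. 19⁻¹ ≡ 17 (mod 23) since 19·17 = 323 ≡ 1, so λ ≡ 11.
  x = λ² - 20 - 16 = 121 - 36 ≡ 16; y = λ·(20 - 16) - 19 ≡ 2. → (16, 2)
7P: (16, 2) + (16, 21): same x and y₁ ≡ -y₂, so the sum is 𝒪.
7P = 𝒪, so the order is 7.

7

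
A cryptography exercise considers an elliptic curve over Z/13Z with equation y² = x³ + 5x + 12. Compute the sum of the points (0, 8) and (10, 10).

(0, 8) + (10, 10). λ = (10 - 8)/(10 - 0) ≡ 2/10 mod 13. 10⁻¹ ≡ 4 (mod 13), so λ ≡ 8.
  x = λ² - 0 - 10 = 64 - 10 ≡ 2; y = λ·(0 - 2) - 8 ≡ 2. → (2, 2)

(2, 2)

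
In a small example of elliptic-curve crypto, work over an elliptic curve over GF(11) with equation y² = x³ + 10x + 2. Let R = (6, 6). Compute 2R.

tangent at (6, 6): λ = (3·6² + 10)/(2·6) ≡ 8/1. 1⁻¹ ≡ 1 (mod 11), so λ ≡ 8·1 ≡ 8.
  x = λ² - 6 - 6 = 64 - 12 ≡ 8; y = λ·(6 - 8) - 6 ≡ 0. → (8, 0)

(8, 0)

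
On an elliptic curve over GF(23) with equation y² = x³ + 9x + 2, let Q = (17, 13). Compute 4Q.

(18, 19)

Double-and-add on 4 = (100)₂. Start with Q = (17, 13) for the leading 1-bit.
double: tangent at (17, 13): λ = (3·17² + 9)/(2·13) ≡ 2/3. 3⁻¹ ≡ 8 (mod 23), so λ ≡ 2·8 ≡ 16.
  x = λ² - 17 - 17 = 256 - 34 ≡ 15; y = λ·(17 - 15) - 13 ≡ 19. → (15, 19)
double: tangent at (15, 19): λ = (3·15² + 9)/(2·19) ≡ 17/15. 15⁻¹ ≡ 20 (mod 23), so λ ≡ 17·20 ≡ 18.
  x = λ² - 15 - 15 = 324 - 30 ≡ 18; y = λ·(15 - 18) - 19 ≡ 19. → (18, 19)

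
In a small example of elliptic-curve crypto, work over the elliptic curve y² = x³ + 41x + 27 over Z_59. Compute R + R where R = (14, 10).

tangent at (14, 10): λ = (3·14² + 41)/(2·10) ≡ 39/20. 20⁻¹ ≡ 3 (mod 59), so λ ≡ 39·3 ≡ 58.
  x = λ² - 14 - 14 = 3364 - 28 ≡ 32; y = λ·(14 - 32) - 10 ≡ 8. → (32, 8)

(32, 8)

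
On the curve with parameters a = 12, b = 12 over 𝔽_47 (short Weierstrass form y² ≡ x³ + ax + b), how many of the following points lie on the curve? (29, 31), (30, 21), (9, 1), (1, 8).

(29, 31): 31² ≡ 21, rhs ≡ 27 → off.
(30, 21): 21² ≡ 18, rhs ≡ 18 → on.
(9, 1): 1² ≡ 1, rhs ≡ 3 → off.
(1, 8): 8² ≡ 17, rhs ≡ 25 → off.

1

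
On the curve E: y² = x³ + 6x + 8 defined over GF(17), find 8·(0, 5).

(7, 6)

Write Q = (0, 5).
Repeated addition: build up to 8Q.
2Q: tangent at (0, 5): λ = (3·0² + 6)/(2·5) ≡ 6/10. 10⁻¹ ≡ 12 (mod 17) since 10·12 = 120 ≡ 1, so λ ≡ 6·12 ≡ 4.
  x = λ² - 0 - 0 = 16 - 0 ≡ 16; y = λ·(0 - 16) - 5 ≡ 16. → (16, 16)
3Q: (16, 16) + (0, 5). λ = (5 - 16)/(0 - 16) ≡ 6/1 mod 17. 1⁻¹ ≡ 1 (mod 17), so λ ≡ 6.
  x = λ² - 16 - 0 = 36 - 16 ≡ 3; y = λ·(16 - 3) - 16 ≡ 11. → (3, 11)
4Q: (3, 11) + (0, 5). λ = (5 - 11)/(0 - 3) ≡ 11/14 mod 17. 14⁻¹ ≡ 11 (mod 17) since 14·11 = 154 ≡ 1, so λ ≡ 2.
  x = λ² - 3 - 0 = 4 - 3 ≡ 1; y = λ·(3 - 1) - 11 ≡ 10. → (1, 10)
5Q: (1, 10) + (0, 5). λ = (5 - 10)/(0 - 1) ≡ 12/16 mod 17. 16⁻¹ ≡ 16 (mod 17) since 16·16 = 256 ≡ 1, so λ ≡ 5.
  x = λ² - 1 - 0 = 25 - 1 ≡ 7; y = λ·(1 - 7) - 10 ≡ 11. → (7, 11)
6Q: (7, 11) + (0, 5). λ = (5 - 11)/(0 - 7) ≡ 11/10 mod 17. 10⁻¹ ≡ 12 (mod 17), so λ ≡ 13.
  x = λ² - 7 - 0 = 169 - 7 ≡ 9; y = λ·(7 - 9) - 11 ≡ 14. → (9, 14)
7Q: (9, 14) + (0, 5). λ = (5 - 14)/(0 - 9) ≡ 8/8 mod 17. 8⁻¹ ≡ 15 (mod 17), so λ ≡ 1.
  x = λ² - 9 - 0 = 1 - 9 ≡ 9; y = λ·(9 - 9) - 14 ≡ 3. → (9, 3)
8Q: (9, 3) + (0, 5). λ = (5 - 3)/(0 - 9) ≡ 2/8 mod 17. 8⁻¹ ≡ 15 (mod 17), so λ ≡ 13.
  x = λ² - 9 - 0 = 169 - 9 ≡ 7; y = λ·(9 - 7) - 3 ≡ 6. → (7, 6)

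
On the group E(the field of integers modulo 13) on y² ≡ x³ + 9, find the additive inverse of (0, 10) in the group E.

(0, 3)

-(0, 10) = (0, -10 mod 13) = (0, 3).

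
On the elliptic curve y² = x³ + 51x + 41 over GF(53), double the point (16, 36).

tangent at (16, 36): λ = (3·16² + 51)/(2·36) ≡ 24/19. 19⁻¹ ≡ 14 (mod 53) since 19·14 = 266 ≡ 1, so λ ≡ 24·14 ≡ 18.
  x = λ² - 16 - 16 = 324 - 32 ≡ 27; y = λ·(16 - 27) - 36 ≡ 31. → (27, 31)

(27, 31)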